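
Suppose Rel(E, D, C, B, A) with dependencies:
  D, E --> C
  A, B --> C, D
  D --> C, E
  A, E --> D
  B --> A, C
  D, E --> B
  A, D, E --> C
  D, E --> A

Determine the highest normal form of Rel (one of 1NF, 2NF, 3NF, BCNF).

Candidate keys: {A, E}, {B}, {D}. Prime attributes: {A, B, D, E}.
Each dependency's left side is a superkey — BCNF holds.

BCNF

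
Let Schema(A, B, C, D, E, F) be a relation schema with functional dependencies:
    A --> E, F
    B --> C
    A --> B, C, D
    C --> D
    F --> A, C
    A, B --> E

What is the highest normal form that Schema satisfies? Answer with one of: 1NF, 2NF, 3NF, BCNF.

2NF

Candidate keys: {A}, {F}. Prime attributes: {A, F}.
B --> C breaks BCNF: {B}⁺ = {B, C, D}, so {B} is not a superkey.
B --> C has non-prime {C} on the right and a non-superkey on the left, so 3NF fails.
With only single-attribute keys there can be no partial dependency, so 2NF holds.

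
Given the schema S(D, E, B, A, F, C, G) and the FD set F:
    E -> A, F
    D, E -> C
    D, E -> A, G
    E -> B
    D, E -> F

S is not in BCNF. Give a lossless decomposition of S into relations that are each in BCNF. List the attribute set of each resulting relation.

{A, B, E, F}; {C, D, E, G}

Candidate key of the original relation: {D, E}.
Within {A, B, C, D, E, F, G}: {E}⁺ ∩ {A, B, C, D, E, F, G} = {A, B, E, F}, not the whole set, so E -> A, B, F violates BCNF; decompose into {A, B, E, F} and {C, D, E, G}.
{A, B, E, F} has no BCNF violation.
{C, D, E, G} has no BCNF violation.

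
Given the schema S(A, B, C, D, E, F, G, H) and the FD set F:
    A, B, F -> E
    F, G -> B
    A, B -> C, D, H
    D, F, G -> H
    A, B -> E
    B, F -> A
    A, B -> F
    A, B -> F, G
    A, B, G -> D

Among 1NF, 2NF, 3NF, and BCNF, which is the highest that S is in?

BCNF

Candidate keys: {A, B}, {B, F}, {F, G}. Prime attributes: {A, B, F, G}.
Every FD has a superkey on the left, so the relation is in BCNF.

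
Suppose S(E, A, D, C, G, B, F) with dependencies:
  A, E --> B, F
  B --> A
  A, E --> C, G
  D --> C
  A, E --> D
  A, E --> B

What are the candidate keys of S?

No FD produces {E}, so it must be in every candidate key.
{A, E}⁺ = {A, B, C, D, E, F, G}, which is every attribute, so {A, E} is a candidate key.
{B, E}⁺ = {A, B, C, D, E, F, G}, which is every attribute, so {B, E} is a candidate key.
No proper subset of any of these is a key, and no other minimal superkey exists.

{A, E}, {B, E}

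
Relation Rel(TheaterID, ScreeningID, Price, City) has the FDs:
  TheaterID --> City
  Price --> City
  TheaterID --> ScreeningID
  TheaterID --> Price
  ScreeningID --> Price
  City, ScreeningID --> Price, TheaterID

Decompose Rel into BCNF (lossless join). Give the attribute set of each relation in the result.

Candidate keys of the original relation: {ScreeningID}, {TheaterID}.
In {City, Price, ScreeningID, TheaterID}, {Price} is not a superkey ({Price}⁺ restricted to this set is {City, Price}), so split on Price --> City into {City, Price} and {Price, ScreeningID, TheaterID}.
{City, Price} is in BCNF.
{Price, ScreeningID, TheaterID} is in BCNF.

{City, Price}; {Price, ScreeningID, TheaterID}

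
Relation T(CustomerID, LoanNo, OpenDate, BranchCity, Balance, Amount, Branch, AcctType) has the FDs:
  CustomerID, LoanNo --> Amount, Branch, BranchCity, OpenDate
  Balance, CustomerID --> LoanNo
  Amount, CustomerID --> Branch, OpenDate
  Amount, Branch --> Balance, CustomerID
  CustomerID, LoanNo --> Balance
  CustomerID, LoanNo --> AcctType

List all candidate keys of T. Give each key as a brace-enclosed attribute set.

{Amount, Branch} is a candidate key since {Amount, Branch}⁺ = {AcctType, Amount, Balance, Branch, BranchCity, CustomerID, LoanNo, OpenDate} covers every attribute.
{Amount, CustomerID} is a candidate key since {Amount, CustomerID}⁺ = {AcctType, Amount, Balance, Branch, BranchCity, CustomerID, LoanNo, OpenDate} covers every attribute.
{Balance, CustomerID} is a candidate key since {Balance, CustomerID}⁺ = {AcctType, Amount, Balance, Branch, BranchCity, CustomerID, LoanNo, OpenDate} covers every attribute.
{CustomerID, LoanNo} is a candidate key since {CustomerID, LoanNo}⁺ = {AcctType, Amount, Balance, Branch, BranchCity, CustomerID, LoanNo, OpenDate} covers every attribute.
Any other superkey properly contains one of these, so there are no further candidate keys.

{Amount, Branch}, {Amount, CustomerID}, {Balance, CustomerID}, {CustomerID, LoanNo}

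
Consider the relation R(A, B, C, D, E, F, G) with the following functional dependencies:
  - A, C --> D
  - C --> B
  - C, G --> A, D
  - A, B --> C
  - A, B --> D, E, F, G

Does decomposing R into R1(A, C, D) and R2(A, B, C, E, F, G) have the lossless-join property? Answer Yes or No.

Yes

Common attributes: {A, C}; their closure is {A, B, C, D, E, F, G}.
R1 is contained in that closure, so R1 ∩ R2 --> R1 holds and the join is lossless.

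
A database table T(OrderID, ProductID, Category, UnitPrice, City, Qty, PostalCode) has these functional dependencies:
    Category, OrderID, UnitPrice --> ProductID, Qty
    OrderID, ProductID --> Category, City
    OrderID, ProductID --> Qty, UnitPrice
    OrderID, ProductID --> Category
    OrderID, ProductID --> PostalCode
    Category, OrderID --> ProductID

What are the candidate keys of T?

Attributes never on any right-hand side: {OrderID} — every candidate key must contain it.
{Category, OrderID}⁺ = {Category, City, OrderID, PostalCode, ProductID, Qty, UnitPrice} — all of the relation — so {Category, OrderID} is a candidate key.
{OrderID, ProductID}⁺ = {Category, City, OrderID, PostalCode, ProductID, Qty, UnitPrice} — all of the relation — so {OrderID, ProductID} is a candidate key.
Any other superkey properly contains one of these, so there are no further candidate keys.

{Category, OrderID}, {OrderID, ProductID}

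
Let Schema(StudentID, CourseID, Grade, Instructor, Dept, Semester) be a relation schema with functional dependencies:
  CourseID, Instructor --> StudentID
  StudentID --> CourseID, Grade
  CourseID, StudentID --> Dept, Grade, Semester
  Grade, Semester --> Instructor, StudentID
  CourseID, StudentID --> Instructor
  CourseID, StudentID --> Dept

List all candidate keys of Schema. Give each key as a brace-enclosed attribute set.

Closure of {StudentID} is {CourseID, Dept, Grade, Instructor, Semester, StudentID}, the whole schema; {StudentID} is a candidate key.
Closure of {CourseID, Instructor} is {CourseID, Dept, Grade, Instructor, Semester, StudentID}, the whole schema; {CourseID, Instructor} is a candidate key.
Closure of {Grade, Semester} is {CourseID, Dept, Grade, Instructor, Semester, StudentID}, the whole schema; {Grade, Semester} is a candidate key.
Any other superkey properly contains one of these, so there are no further candidate keys.

{CourseID, Instructor}, {Grade, Semester}, {StudentID}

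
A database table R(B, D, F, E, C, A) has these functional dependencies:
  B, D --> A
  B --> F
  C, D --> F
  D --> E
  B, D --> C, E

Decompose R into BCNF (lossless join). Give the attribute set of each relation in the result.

{A, B, C, D}; {B, F}; {D, E}

Candidate key of the original relation: {B, D}.
Within {A, B, C, D, E, F}: {B}⁺ ∩ {A, B, C, D, E, F} = {B, F}, not the whole set, so B --> F violates BCNF; decompose into {B, F} and {A, B, C, D, E}.
{B, F} has no BCNF violation.
Within {A, B, C, D, E}: {C, D}⁺ ∩ {A, B, C, D, E} = {C, D, E}, not the whole set, so C, D --> E violates BCNF; decompose into {C, D, E} and {A, B, C, D}.
Within {C, D, E}: {D}⁺ ∩ {C, D, E} = {D, E}, not the whole set, so D --> E violates BCNF; decompose into {D, E} and {C, D}.
{D, E} has no BCNF violation.
{C, D} has no BCNF violation.
{A, B, C, D} has no BCNF violation.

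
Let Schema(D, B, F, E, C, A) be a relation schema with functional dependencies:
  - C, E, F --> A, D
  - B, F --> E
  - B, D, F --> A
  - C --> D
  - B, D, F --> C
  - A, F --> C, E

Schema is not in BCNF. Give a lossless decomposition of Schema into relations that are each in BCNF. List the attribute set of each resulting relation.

Candidate keys of the original relation: {A, B, F}, {B, C, F}, {B, D, F}.
Within {A, B, C, D, E, F}: {C, E, F}⁺ ∩ {A, B, C, D, E, F} = {A, C, D, E, F}, not the whole set, so C, E, F --> A, D violates BCNF; decompose into {A, C, D, E, F} and {B, C, E, F}.
Within {A, C, D, E, F}: {C}⁺ ∩ {A, C, D, E, F} = {C, D}, not the whole set, so C --> D violates BCNF; decompose into {C, D} and {A, C, E, F}.
{C, D} has no BCNF violation.
{A, C, E, F} has no BCNF violation.
Within {B, C, E, F}: {B, F}⁺ ∩ {B, C, E, F} = {B, E, F}, not the whole set, so B, F --> E violates BCNF; decompose into {B, E, F} and {B, C, F}.
{B, E, F} has no BCNF violation.
{B, C, F} has no BCNF violation.

{A, C, E, F}; {B, C, F}; {B, E, F}; {C, D}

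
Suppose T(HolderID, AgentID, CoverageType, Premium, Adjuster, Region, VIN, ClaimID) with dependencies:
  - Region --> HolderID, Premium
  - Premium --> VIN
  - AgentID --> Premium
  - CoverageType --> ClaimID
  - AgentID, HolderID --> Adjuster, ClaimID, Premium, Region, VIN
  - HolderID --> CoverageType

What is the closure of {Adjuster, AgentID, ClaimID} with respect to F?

{Adjuster, AgentID, ClaimID, Premium, VIN}

Start with {Adjuster, AgentID, ClaimID}.
AgentID --> Premium applies; add {Premium} → now {Adjuster, AgentID, ClaimID, Premium}.
Premium --> VIN applies; add {VIN} → now {Adjuster, AgentID, ClaimID, Premium, VIN}.
No further FD applies.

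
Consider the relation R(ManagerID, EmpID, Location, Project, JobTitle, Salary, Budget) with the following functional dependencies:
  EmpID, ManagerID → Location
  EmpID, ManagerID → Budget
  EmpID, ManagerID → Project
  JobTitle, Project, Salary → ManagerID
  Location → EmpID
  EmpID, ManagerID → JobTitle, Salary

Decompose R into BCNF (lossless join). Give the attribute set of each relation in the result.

Candidate keys of the original relation: {EmpID, JobTitle, Project, Salary}, {EmpID, ManagerID}, {JobTitle, Location, Project, Salary}, {Location, ManagerID}.
In {Budget, EmpID, JobTitle, Location, ManagerID, Project, Salary}, {JobTitle, Project, Salary} is not a superkey ({JobTitle, Project, Salary}⁺ restricted to this set is {JobTitle, ManagerID, Project, Salary}), so split on JobTitle, Project, Salary → ManagerID into {JobTitle, ManagerID, Project, Salary} and {Budget, EmpID, JobTitle, Location, Project, Salary}.
{JobTitle, ManagerID, Project, Salary} is in BCNF.
In {Budget, EmpID, JobTitle, Location, Project, Salary}, {Location} is not a superkey ({Location}⁺ restricted to this set is {EmpID, Location}), so split on Location → EmpID into {EmpID, Location} and {Budget, JobTitle, Location, Project, Salary}.
{EmpID, Location} is in BCNF.
{Budget, JobTitle, Location, Project, Salary} is in BCNF.

{Budget, JobTitle, Location, Project, Salary}; {EmpID, Location}; {JobTitle, ManagerID, Project, Salary}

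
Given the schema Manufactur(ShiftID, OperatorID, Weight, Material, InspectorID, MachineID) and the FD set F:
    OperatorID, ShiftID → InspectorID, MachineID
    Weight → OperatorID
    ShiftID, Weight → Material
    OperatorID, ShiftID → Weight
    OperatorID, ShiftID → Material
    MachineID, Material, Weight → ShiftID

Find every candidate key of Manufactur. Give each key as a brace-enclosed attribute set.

Closure of {OperatorID, ShiftID} is {InspectorID, MachineID, Material, OperatorID, ShiftID, Weight}, the whole schema; {OperatorID, ShiftID} is a candidate key.
Closure of {ShiftID, Weight} is {InspectorID, MachineID, Material, OperatorID, ShiftID, Weight}, the whole schema; {ShiftID, Weight} is a candidate key.
Closure of {MachineID, Material, Weight} is {InspectorID, MachineID, Material, OperatorID, ShiftID, Weight}, the whole schema; {MachineID, Material, Weight} is a candidate key.
No proper subset of any of these is a key, and no other minimal superkey exists.

{MachineID, Material, Weight}, {OperatorID, ShiftID}, {ShiftID, Weight}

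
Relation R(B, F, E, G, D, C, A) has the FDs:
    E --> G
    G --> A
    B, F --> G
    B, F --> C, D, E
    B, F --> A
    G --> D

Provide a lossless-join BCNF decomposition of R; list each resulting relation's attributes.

{A, D, G}; {B, C, E, F}; {E, G}

Candidate key of the original relation: {B, F}.
Within {A, B, C, D, E, F, G}: {E}⁺ ∩ {A, B, C, D, E, F, G} = {A, D, E, G}, not the whole set, so E --> A, D, G violates BCNF; decompose into {A, D, E, G} and {B, C, E, F}.
Within {A, D, E, G}: {G}⁺ ∩ {A, D, E, G} = {A, D, G}, not the whole set, so G --> A, D violates BCNF; decompose into {A, D, G} and {E, G}.
{A, D, G} is in BCNF.
{E, G} is in BCNF.
{B, C, E, F} is in BCNF.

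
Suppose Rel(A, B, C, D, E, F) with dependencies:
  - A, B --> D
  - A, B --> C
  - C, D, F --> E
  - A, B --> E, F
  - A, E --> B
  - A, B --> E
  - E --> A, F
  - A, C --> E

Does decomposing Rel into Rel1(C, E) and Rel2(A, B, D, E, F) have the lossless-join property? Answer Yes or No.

Yes

The shared attributes are {E} and {E}⁺ = {A, B, C, D, E, F}.
This includes all of Rel1, so the common attributes are a superkey of Rel1 — the join is lossless.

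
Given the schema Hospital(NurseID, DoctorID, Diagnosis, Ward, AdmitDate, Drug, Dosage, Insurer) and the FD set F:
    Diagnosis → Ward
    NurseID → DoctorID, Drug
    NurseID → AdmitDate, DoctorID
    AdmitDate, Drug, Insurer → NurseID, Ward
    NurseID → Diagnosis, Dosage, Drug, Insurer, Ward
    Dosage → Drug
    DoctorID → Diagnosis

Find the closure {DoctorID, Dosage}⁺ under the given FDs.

{Diagnosis, DoctorID, Dosage, Drug, Ward}

Start with {DoctorID, Dosage}.
Dosage → Drug applies; add {Drug} → now {DoctorID, Dosage, Drug}.
DoctorID → Diagnosis applies; add {Diagnosis} → now {Diagnosis, DoctorID, Dosage, Drug}.
Diagnosis → Ward applies; add {Ward} → now {Diagnosis, DoctorID, Dosage, Drug, Ward}.
No further FD applies.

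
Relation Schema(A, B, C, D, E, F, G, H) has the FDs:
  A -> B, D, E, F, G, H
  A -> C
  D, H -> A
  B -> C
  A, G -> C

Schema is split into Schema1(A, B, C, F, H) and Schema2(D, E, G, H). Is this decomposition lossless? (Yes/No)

No

Schema1 ∩ Schema2 = {H}; its closure under F is {H}.
Schema1 ⊄ {H} and Schema2 ⊄ {H}, so the split is lossy.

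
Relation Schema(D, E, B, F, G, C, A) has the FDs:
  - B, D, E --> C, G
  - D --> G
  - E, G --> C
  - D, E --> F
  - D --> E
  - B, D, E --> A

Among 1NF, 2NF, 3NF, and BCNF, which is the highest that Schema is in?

Candidate key: {B, D}. Prime attributes: {B, D}.
D --> G breaks BCNF: {D}⁺ = {C, D, E, F, G}, so {D} is not a superkey.
D --> G determines the non-prime attribute {G} from a non-superkey — 3NF is violated.
Since {D} ⊂ {B, D} and {D}⁺ ⊇ {C, E, F, G} with {C, E, F, G} non-prime, there is a partial dependency; 2NF fails.

1NF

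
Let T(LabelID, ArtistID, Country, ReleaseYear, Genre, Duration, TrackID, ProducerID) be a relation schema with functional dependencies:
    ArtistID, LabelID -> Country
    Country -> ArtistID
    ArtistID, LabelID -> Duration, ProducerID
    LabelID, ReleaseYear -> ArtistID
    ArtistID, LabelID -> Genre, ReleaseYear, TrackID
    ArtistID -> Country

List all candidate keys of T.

{ArtistID, LabelID}, {Country, LabelID}, {LabelID, ReleaseYear}

Attributes never on any right-hand side: {LabelID} — every candidate key must contain it.
{ArtistID, LabelID} is a candidate key since {ArtistID, LabelID}⁺ = {ArtistID, Country, Duration, Genre, LabelID, ProducerID, ReleaseYear, TrackID} covers every attribute.
{Country, LabelID} is a candidate key since {Country, LabelID}⁺ = {ArtistID, Country, Duration, Genre, LabelID, ProducerID, ReleaseYear, TrackID} covers every attribute.
{LabelID, ReleaseYear} is a candidate key since {LabelID, ReleaseYear}⁺ = {ArtistID, Country, Duration, Genre, LabelID, ProducerID, ReleaseYear, TrackID} covers every attribute.
These are minimal and exhaustive — every other superkey contains one of them.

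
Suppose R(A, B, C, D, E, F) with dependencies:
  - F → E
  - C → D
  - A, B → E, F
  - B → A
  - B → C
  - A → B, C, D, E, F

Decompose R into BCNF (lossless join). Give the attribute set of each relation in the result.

Candidate keys of the original relation: {A}, {B}.
Within {A, B, C, D, E, F}: {F}⁺ ∩ {A, B, C, D, E, F} = {E, F}, not the whole set, so F → E violates BCNF; decompose into {E, F} and {A, B, C, D, F}.
{E, F} is in BCNF.
Within {A, B, C, D, F}: {C}⁺ ∩ {A, B, C, D, F} = {C, D}, not the whole set, so C → D violates BCNF; decompose into {C, D} and {A, B, C, F}.
{C, D} is in BCNF.
{A, B, C, F} is in BCNF.

{A, B, C, F}; {C, D}; {E, F}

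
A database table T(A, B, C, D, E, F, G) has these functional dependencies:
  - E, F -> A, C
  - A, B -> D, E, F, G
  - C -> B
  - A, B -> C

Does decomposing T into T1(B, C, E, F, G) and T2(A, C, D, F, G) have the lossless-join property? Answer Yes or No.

No

T1 ∩ T2 = {C, F, G}; its closure under F is {B, C, F, G}.
Neither T1 nor T2 is contained in that closure, so the decomposition is lossy.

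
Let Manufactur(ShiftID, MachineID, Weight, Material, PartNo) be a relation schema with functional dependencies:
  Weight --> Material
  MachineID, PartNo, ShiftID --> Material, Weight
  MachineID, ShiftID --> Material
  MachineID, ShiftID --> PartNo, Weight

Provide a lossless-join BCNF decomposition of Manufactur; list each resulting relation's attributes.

Candidate key of the original relation: {MachineID, ShiftID}.
{MachineID, Material, PartNo, ShiftID, Weight}: {Weight} determines {Material, Weight} here but is not a superkey — split on Weight --> Material, giving {Material, Weight} and {MachineID, PartNo, ShiftID, Weight}.
{Material, Weight} is in BCNF.
{MachineID, PartNo, ShiftID, Weight} is in BCNF.

{MachineID, PartNo, ShiftID, Weight}; {Material, Weight}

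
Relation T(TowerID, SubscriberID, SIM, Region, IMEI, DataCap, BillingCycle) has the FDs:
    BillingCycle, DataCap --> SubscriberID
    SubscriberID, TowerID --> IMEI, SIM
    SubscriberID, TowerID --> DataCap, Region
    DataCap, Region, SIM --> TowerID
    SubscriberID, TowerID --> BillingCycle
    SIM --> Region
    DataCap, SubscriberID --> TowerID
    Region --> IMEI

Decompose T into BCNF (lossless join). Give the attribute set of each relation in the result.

{BillingCycle, DataCap, SIM, SubscriberID}; {DataCap, SIM, TowerID}; {IMEI, Region}; {Region, SIM}

Candidate keys of the original relation: {BillingCycle, DataCap}, {DataCap, SubscriberID}, {SubscriberID, TowerID}.
In {BillingCycle, DataCap, IMEI, Region, SIM, SubscriberID, TowerID}, {DataCap, Region, SIM} is not a superkey ({DataCap, Region, SIM}⁺ restricted to this set is {DataCap, IMEI, Region, SIM, TowerID}), so split on DataCap, Region, SIM --> IMEI, TowerID into {DataCap, IMEI, Region, SIM, TowerID} and {BillingCycle, DataCap, Region, SIM, SubscriberID}.
In {DataCap, IMEI, Region, SIM, TowerID}, {SIM} is not a superkey ({SIM}⁺ restricted to this set is {IMEI, Region, SIM}), so split on SIM --> IMEI, Region into {IMEI, Region, SIM} and {DataCap, SIM, TowerID}.
In {IMEI, Region, SIM}, {Region} is not a superkey ({Region}⁺ restricted to this set is {IMEI, Region}), so split on Region --> IMEI into {IMEI, Region} and {Region, SIM}.
{IMEI, Region} has no BCNF violation.
{Region, SIM} has no BCNF violation.
{DataCap, SIM, TowerID} has no BCNF violation.
In {BillingCycle, DataCap, Region, SIM, SubscriberID}, {SIM} is not a superkey ({SIM}⁺ restricted to this set is {Region, SIM}), so split on SIM --> Region into {Region, SIM} and {BillingCycle, DataCap, SIM, SubscriberID}.
{Region, SIM} has no BCNF violation.
{BillingCycle, DataCap, SIM, SubscriberID} has no BCNF violation.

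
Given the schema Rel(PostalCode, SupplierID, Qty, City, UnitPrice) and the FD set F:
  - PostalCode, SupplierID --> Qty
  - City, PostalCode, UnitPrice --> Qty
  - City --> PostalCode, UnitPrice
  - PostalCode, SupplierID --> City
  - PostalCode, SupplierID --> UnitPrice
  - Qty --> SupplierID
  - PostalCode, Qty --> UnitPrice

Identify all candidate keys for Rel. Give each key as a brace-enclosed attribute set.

{City}, {PostalCode, Qty}, {PostalCode, SupplierID}

{City} is a candidate key since {City}⁺ = {City, PostalCode, Qty, SupplierID, UnitPrice} covers every attribute.
{PostalCode, Qty} is a candidate key since {PostalCode, Qty}⁺ = {City, PostalCode, Qty, SupplierID, UnitPrice} covers every attribute.
{PostalCode, SupplierID} is a candidate key since {PostalCode, SupplierID}⁺ = {City, PostalCode, Qty, SupplierID, UnitPrice} covers every attribute.
These are minimal and exhaustive — every other superkey contains one of them.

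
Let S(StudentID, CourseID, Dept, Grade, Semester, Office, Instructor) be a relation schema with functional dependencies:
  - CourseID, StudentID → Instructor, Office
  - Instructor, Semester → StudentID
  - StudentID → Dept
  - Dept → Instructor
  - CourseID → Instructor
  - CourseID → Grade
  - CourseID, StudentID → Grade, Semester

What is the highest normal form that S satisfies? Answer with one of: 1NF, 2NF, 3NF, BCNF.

1NF

Candidate keys: {CourseID, Semester}, {CourseID, StudentID}. Prime attributes: {CourseID, Semester, StudentID}.
For Instructor, Semester → StudentID we have {Instructor, Semester}⁺ = {Dept, Instructor, Semester, StudentID}; {Instructor, Semester} is not a superkey, so BCNF fails.
StudentID → Dept determines the non-prime attribute {Dept} from a non-superkey — 3NF is violated.
{CourseID} is a proper subset of the key {CourseID, Semester}, and {CourseID}⁺ contains the non-prime attributes {Grade, Instructor} — a partial dependency, so 2NF is violated.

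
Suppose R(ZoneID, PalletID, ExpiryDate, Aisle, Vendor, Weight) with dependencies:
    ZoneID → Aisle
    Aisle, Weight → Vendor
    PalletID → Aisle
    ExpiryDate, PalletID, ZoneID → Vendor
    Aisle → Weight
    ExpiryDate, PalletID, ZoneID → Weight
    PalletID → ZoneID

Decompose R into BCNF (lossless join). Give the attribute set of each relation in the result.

Candidate key of the original relation: {ExpiryDate, PalletID}.
Within {Aisle, ExpiryDate, PalletID, Vendor, Weight, ZoneID}: {ZoneID}⁺ ∩ {Aisle, ExpiryDate, PalletID, Vendor, Weight, ZoneID} = {Aisle, Vendor, Weight, ZoneID}, not the whole set, so ZoneID → Aisle, Vendor, Weight violates BCNF; decompose into {Aisle, Vendor, Weight, ZoneID} and {ExpiryDate, PalletID, ZoneID}.
Within {Aisle, Vendor, Weight, ZoneID}: {Aisle, Weight}⁺ ∩ {Aisle, Vendor, Weight, ZoneID} = {Aisle, Vendor, Weight}, not the whole set, so Aisle, Weight → Vendor violates BCNF; decompose into {Aisle, Vendor, Weight} and {Aisle, Weight, ZoneID}.
{Aisle, Vendor, Weight} is in BCNF.
Within {Aisle, Weight, ZoneID}: {Aisle}⁺ ∩ {Aisle, Weight, ZoneID} = {Aisle, Weight}, not the whole set, so Aisle → Weight violates BCNF; decompose into {Aisle, Weight} and {Aisle, ZoneID}.
{Aisle, Weight} is in BCNF.
{Aisle, ZoneID} is in BCNF.
Within {ExpiryDate, PalletID, ZoneID}: {PalletID}⁺ ∩ {ExpiryDate, PalletID, ZoneID} = {PalletID, ZoneID}, not the whole set, so PalletID → ZoneID violates BCNF; decompose into {PalletID, ZoneID} and {ExpiryDate, PalletID}.
{PalletID, ZoneID} is in BCNF.
{ExpiryDate, PalletID} is in BCNF.

{Aisle, Vendor, Weight}; {Aisle, ZoneID}; {ExpiryDate, PalletID}; {PalletID, ZoneID}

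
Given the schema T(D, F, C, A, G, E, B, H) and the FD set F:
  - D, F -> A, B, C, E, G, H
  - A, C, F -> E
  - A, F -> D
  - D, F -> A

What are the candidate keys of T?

{F} never appears on the right of any FD, so every key must include it.
{A, F}⁺ = {A, B, C, D, E, F, G, H}, which is every attribute, so {A, F} is a candidate key.
{D, F}⁺ = {A, B, C, D, E, F, G, H}, which is every attribute, so {D, F} is a candidate key.
No proper subset of any of these is a key, and no other minimal superkey exists.

{A, F}, {D, F}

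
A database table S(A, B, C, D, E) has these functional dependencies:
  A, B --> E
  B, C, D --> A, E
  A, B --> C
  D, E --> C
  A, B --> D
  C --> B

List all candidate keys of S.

{A, B}, {A, C}, {C, D}, {D, E}

{A, B}⁺ = {A, B, C, D, E} — all of the relation — so {A, B} is a candidate key.
{A, C}⁺ = {A, B, C, D, E} — all of the relation — so {A, C} is a candidate key.
{C, D}⁺ = {A, B, C, D, E} — all of the relation — so {C, D} is a candidate key.
{D, E}⁺ = {A, B, C, D, E} — all of the relation — so {D, E} is a candidate key.
Any other superkey properly contains one of these, so there are no further candidate keys.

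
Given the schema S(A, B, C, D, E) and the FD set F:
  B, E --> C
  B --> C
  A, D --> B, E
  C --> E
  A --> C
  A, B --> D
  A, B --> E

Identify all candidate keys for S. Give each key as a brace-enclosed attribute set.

{A, B}, {A, D}

{A} never appears on the right of any FD, so every key must include it.
{A, B}⁺ = {A, B, C, D, E}, which is every attribute, so {A, B} is a candidate key.
{A, D}⁺ = {A, B, C, D, E}, which is every attribute, so {A, D} is a candidate key.
Any other superkey properly contains one of these, so there are no further candidate keys.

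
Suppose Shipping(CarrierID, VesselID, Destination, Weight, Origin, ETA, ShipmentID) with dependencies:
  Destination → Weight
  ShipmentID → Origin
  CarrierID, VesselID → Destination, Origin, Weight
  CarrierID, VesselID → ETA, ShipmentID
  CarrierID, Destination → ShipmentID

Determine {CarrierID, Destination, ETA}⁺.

{CarrierID, Destination, ETA, Origin, ShipmentID, Weight}

Start with {CarrierID, Destination, ETA}.
Destination → Weight applies; add {Weight} → now {CarrierID, Destination, ETA, Weight}.
CarrierID, Destination → ShipmentID applies; add {ShipmentID} → now {CarrierID, Destination, ETA, ShipmentID, Weight}.
ShipmentID → Origin applies; add {Origin} → now {CarrierID, Destination, ETA, Origin, ShipmentID, Weight}.
No further FD applies.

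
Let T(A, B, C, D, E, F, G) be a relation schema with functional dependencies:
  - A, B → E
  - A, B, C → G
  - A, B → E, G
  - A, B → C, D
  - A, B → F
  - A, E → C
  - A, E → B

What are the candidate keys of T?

Attributes never on any right-hand side: {A} — every candidate key must contain it.
{A, B}⁺ = {A, B, C, D, E, F, G}, which is every attribute, so {A, B} is a candidate key.
{A, E}⁺ = {A, B, C, D, E, F, G}, which is every attribute, so {A, E} is a candidate key.
No proper subset of any of these is a key, and no other minimal superkey exists.

{A, B}, {A, E}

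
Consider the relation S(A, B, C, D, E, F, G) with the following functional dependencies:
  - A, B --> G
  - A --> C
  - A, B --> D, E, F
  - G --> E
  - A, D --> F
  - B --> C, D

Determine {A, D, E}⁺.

{A, C, D, E, F}

Start with {A, D, E}.
A --> C applies; add {C} → now {A, C, D, E}.
A, D --> F applies; add {F} → now {A, C, D, E, F}.
No further FD applies.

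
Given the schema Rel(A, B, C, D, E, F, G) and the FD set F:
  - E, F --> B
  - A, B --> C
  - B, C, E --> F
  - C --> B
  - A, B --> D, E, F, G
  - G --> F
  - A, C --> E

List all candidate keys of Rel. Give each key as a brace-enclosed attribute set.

No FD produces {A}, so it must be in every candidate key.
Closure of {A, B} is {A, B, C, D, E, F, G}, the whole schema; {A, B} is a candidate key.
Closure of {A, C} is {A, B, C, D, E, F, G}, the whole schema; {A, C} is a candidate key.
Closure of {A, E, F} is {A, B, C, D, E, F, G}, the whole schema; {A, E, F} is a candidate key.
Closure of {A, E, G} is {A, B, C, D, E, F, G}, the whole schema; {A, E, G} is a candidate key.
No proper subset of any of these is a key, and no other minimal superkey exists.

{A, B}, {A, C}, {A, E, F}, {A, E, G}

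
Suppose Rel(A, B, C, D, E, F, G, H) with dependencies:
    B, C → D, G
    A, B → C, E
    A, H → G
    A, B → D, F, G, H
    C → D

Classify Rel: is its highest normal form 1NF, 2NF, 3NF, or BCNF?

Candidate key: {A, B}. Prime attributes: {A, B}.
B, C → D, G breaks BCNF: {B, C}⁺ = {B, C, D, G}, so {B, C} is not a superkey.
B, C → D, G determines the non-prime attributes {D, G} from a non-superkey — 3NF is violated.
Checking every proper subset of each key, none determines a non-prime attribute — 2NF is satisfied.

2NF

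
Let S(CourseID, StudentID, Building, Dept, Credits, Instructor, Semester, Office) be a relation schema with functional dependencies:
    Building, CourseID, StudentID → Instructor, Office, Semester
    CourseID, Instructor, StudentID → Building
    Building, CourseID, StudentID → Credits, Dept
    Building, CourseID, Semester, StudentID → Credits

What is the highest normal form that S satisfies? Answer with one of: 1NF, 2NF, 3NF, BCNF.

Candidate keys: {Building, CourseID, StudentID}, {CourseID, Instructor, StudentID}. Prime attributes: {Building, CourseID, Instructor, StudentID}.
Every FD has a superkey on the left, so the relation is in BCNF.

BCNF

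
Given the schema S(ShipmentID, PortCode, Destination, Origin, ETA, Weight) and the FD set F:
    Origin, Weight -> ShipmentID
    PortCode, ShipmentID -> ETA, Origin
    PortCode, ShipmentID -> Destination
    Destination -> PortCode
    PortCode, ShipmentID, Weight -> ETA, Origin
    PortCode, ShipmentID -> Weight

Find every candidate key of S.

{Destination, Origin, Weight}, {Destination, ShipmentID}, {Origin, PortCode, Weight}, {PortCode, ShipmentID}

{Destination, ShipmentID}⁺ = {Destination, ETA, Origin, PortCode, ShipmentID, Weight} — all of the relation — so {Destination, ShipmentID} is a candidate key.
{PortCode, ShipmentID}⁺ = {Destination, ETA, Origin, PortCode, ShipmentID, Weight} — all of the relation — so {PortCode, ShipmentID} is a candidate key.
{Destination, Origin, Weight}⁺ = {Destination, ETA, Origin, PortCode, ShipmentID, Weight} — all of the relation — so {Destination, Origin, Weight} is a candidate key.
{Origin, PortCode, Weight}⁺ = {Destination, ETA, Origin, PortCode, ShipmentID, Weight} — all of the relation — so {Origin, PortCode, Weight} is a candidate key.
No proper subset of any of these is a key, and no other minimal superkey exists.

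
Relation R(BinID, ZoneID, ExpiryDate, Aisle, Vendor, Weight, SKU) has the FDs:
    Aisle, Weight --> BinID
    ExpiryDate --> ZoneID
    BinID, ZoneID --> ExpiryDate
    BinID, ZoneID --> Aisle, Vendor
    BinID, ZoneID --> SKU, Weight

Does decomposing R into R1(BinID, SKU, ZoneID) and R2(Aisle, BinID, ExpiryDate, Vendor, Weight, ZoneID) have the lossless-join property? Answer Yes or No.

R1 ∩ R2 = {BinID, ZoneID}; its closure under F is {Aisle, BinID, ExpiryDate, SKU, Vendor, Weight, ZoneID}.
Since R1 ⊆ {Aisle, BinID, ExpiryDate, SKU, Vendor, Weight, ZoneID}, the intersection is a superkey of R1; the decomposition is lossless.

Yes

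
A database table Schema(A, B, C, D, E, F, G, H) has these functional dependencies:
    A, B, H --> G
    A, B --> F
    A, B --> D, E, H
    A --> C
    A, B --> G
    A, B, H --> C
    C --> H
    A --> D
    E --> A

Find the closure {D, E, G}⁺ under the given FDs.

Start with {D, E, G}.
E --> A applies; add {A} → now {A, D, E, G}.
A --> C applies; add {C} → now {A, C, D, E, G}.
C --> H applies; add {H} → now {A, C, D, E, G, H}.
No further FD applies.

{A, C, D, E, G, H}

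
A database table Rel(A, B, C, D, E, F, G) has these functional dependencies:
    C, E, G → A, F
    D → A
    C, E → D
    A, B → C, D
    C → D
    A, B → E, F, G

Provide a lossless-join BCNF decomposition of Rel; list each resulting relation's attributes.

Candidate keys of the original relation: {A, B}, {B, C}, {B, D}.
In {A, B, C, D, E, F, G}, {C, E, G} is not a superkey ({C, E, G}⁺ restricted to this set is {A, C, D, E, F, G}), so split on C, E, G → A, D, F into {A, C, D, E, F, G} and {B, C, E, G}.
In {A, C, D, E, F, G}, {D} is not a superkey ({D}⁺ restricted to this set is {A, D}), so split on D → A into {A, D} and {C, D, E, F, G}.
{A, D} is in BCNF.
In {C, D, E, F, G}, {C, E} is not a superkey ({C, E}⁺ restricted to this set is {C, D, E}), so split on C, E → D into {C, D, E} and {C, E, F, G}.
In {C, D, E}, {C} is not a superkey ({C}⁺ restricted to this set is {C, D}), so split on C → D into {C, D} and {C, E}.
{C, D} is in BCNF.
{C, E} is in BCNF.
{C, E, F, G} is in BCNF.
{B, C, E, G} is in BCNF.

{A, D}; {B, C, E, G}; {C, D}; {C, E, F, G}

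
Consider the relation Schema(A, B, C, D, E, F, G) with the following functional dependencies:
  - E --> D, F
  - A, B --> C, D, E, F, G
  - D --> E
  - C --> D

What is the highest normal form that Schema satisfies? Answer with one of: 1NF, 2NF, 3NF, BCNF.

Candidate key: {A, B}. Prime attributes: {A, B}.
E --> D, F breaks BCNF: {E}⁺ = {D, E, F}, so {E} is not a superkey.
Because {D, F} are non-prime and the left side of E --> D, F is not a superkey, the relation is not in 3NF.
Checking every proper subset of each key, none determines a non-prime attribute — 2NF is satisfied.

2NF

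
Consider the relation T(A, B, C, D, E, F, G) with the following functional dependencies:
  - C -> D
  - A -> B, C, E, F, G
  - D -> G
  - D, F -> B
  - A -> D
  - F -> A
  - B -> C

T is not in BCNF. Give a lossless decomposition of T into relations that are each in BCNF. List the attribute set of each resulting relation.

Candidate keys of the original relation: {A}, {F}.
Within {A, B, C, D, E, F, G}: {C}⁺ ∩ {A, B, C, D, E, F, G} = {C, D, G}, not the whole set, so C -> D, G violates BCNF; decompose into {C, D, G} and {A, B, C, E, F}.
Within {C, D, G}: {D}⁺ ∩ {C, D, G} = {D, G}, not the whole set, so D -> G violates BCNF; decompose into {D, G} and {C, D}.
{D, G} has no BCNF violation.
{C, D} has no BCNF violation.
Within {A, B, C, E, F}: {B}⁺ ∩ {A, B, C, E, F} = {B, C}, not the whole set, so B -> C violates BCNF; decompose into {B, C} and {A, B, E, F}.
{B, C} has no BCNF violation.
{A, B, E, F} has no BCNF violation.

{A, B, E, F}; {B, C}; {C, D}; {D, G}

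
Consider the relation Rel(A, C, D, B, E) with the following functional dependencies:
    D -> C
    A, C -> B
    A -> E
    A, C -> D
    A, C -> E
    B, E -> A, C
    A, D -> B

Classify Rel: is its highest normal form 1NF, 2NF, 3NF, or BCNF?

Candidate keys: {A, B}, {A, C}, {A, D}, {B, E}. Prime attributes: {A, B, C, D, E}.
D -> C: {D}⁺ = {C, D}, which is not all of the attributes, so the left side is not a superkey — BCNF is violated.
Since {C} ⊆ prime attributes and every other non-superkey FD also has a prime right side, the schema is in 3NF.

3NF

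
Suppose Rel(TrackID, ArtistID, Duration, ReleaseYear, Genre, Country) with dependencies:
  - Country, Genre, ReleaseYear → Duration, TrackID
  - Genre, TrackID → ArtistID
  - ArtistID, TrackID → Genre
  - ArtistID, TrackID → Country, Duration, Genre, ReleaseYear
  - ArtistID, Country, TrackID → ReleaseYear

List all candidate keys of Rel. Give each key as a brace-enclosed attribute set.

{ArtistID, TrackID}⁺ = {ArtistID, Country, Duration, Genre, ReleaseYear, TrackID}, which is every attribute, so {ArtistID, TrackID} is a candidate key.
{Genre, TrackID}⁺ = {ArtistID, Country, Duration, Genre, ReleaseYear, TrackID}, which is every attribute, so {Genre, TrackID} is a candidate key.
{Country, Genre, ReleaseYear}⁺ = {ArtistID, Country, Duration, Genre, ReleaseYear, TrackID}, which is every attribute, so {Country, Genre, ReleaseYear} is a candidate key.
No proper subset of any of these is a key, and no other minimal superkey exists.

{ArtistID, TrackID}, {Country, Genre, ReleaseYear}, {Genre, TrackID}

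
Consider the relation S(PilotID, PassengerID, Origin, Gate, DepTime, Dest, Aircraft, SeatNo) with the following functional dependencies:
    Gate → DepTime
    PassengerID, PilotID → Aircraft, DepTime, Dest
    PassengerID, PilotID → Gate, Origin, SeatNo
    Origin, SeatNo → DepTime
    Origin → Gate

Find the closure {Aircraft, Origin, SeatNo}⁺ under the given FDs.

{Aircraft, DepTime, Gate, Origin, SeatNo}

Start with {Aircraft, Origin, SeatNo}.
Origin, SeatNo → DepTime applies; add {DepTime} → now {Aircraft, DepTime, Origin, SeatNo}.
Origin → Gate applies; add {Gate} → now {Aircraft, DepTime, Gate, Origin, SeatNo}.
No further FD applies.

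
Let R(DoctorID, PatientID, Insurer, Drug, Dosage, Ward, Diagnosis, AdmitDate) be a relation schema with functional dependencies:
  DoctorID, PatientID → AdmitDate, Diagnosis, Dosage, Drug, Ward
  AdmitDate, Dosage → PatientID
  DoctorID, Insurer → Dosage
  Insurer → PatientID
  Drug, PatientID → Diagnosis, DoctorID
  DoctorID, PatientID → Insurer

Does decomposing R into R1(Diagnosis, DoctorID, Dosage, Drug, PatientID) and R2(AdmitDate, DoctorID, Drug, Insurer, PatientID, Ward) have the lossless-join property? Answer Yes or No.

Yes

The shared attributes are {DoctorID, Drug, PatientID} and {DoctorID, Drug, PatientID}⁺ = {AdmitDate, Diagnosis, DoctorID, Dosage, Drug, Insurer, PatientID, Ward}.
Since R1 ⊆ {AdmitDate, Diagnosis, DoctorID, Dosage, Drug, Insurer, PatientID, Ward}, the intersection is a superkey of R1; the decomposition is lossless.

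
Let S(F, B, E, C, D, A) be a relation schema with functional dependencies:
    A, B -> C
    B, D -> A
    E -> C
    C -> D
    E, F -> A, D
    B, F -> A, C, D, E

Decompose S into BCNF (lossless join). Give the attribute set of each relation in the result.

Candidate key of the original relation: {B, F}.
{A, B, C, D, E, F}: {A, B} determines {A, B, C, D} here but is not a superkey — split on A, B -> C, D, giving {A, B, C, D} and {A, B, E, F}.
{A, B, C, D}: {C} determines {C, D} here but is not a superkey — split on C -> D, giving {C, D} and {A, B, C}.
{C, D} is in BCNF.
{A, B, C} is in BCNF.
{A, B, E, F}: {E, F} determines {A, E, F} here but is not a superkey — split on E, F -> A, giving {A, E, F} and {B, E, F}.
{A, E, F} is in BCNF.
{B, E, F} is in BCNF.

{A, B, C}; {A, E, F}; {B, E, F}; {C, D}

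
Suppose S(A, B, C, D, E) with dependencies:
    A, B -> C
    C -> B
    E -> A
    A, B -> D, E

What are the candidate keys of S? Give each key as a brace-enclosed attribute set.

{A, B} is a candidate key since {A, B}⁺ = {A, B, C, D, E} covers every attribute.
{A, C} is a candidate key since {A, C}⁺ = {A, B, C, D, E} covers every attribute.
{B, E} is a candidate key since {B, E}⁺ = {A, B, C, D, E} covers every attribute.
{C, E} is a candidate key since {C, E}⁺ = {A, B, C, D, E} covers every attribute.
Any other superkey properly contains one of these, so there are no further candidate keys.

{A, B}, {A, C}, {B, E}, {C, E}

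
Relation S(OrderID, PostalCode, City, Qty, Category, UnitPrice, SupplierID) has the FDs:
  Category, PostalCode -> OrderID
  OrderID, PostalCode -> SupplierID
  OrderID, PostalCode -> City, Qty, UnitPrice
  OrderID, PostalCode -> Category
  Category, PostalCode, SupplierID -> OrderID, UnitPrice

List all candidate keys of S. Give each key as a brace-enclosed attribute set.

{PostalCode} never appears on the right of any FD, so every key must include it.
{Category, PostalCode}⁺ = {Category, City, OrderID, PostalCode, Qty, SupplierID, UnitPrice}, which is every attribute, so {Category, PostalCode} is a candidate key.
{OrderID, PostalCode}⁺ = {Category, City, OrderID, PostalCode, Qty, SupplierID, UnitPrice}, which is every attribute, so {OrderID, PostalCode} is a candidate key.
These are minimal and exhaustive — every other superkey contains one of them.

{Category, PostalCode}, {OrderID, PostalCode}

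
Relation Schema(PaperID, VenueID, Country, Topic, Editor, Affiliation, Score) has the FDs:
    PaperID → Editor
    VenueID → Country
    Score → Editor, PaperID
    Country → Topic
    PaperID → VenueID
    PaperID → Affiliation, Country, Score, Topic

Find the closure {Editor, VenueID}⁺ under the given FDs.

{Country, Editor, Topic, VenueID}

Start with {Editor, VenueID}.
VenueID → Country applies; add {Country} → now {Country, Editor, VenueID}.
Country → Topic applies; add {Topic} → now {Country, Editor, Topic, VenueID}.
No further FD applies.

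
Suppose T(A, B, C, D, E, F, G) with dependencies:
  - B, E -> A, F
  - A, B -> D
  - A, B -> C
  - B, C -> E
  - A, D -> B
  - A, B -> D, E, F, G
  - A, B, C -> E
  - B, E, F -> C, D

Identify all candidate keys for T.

{A, B}, {A, D}, {B, C}, {B, E}

{A, B} is a candidate key since {A, B}⁺ = {A, B, C, D, E, F, G} covers every attribute.
{A, D} is a candidate key since {A, D}⁺ = {A, B, C, D, E, F, G} covers every attribute.
{B, C} is a candidate key since {B, C}⁺ = {A, B, C, D, E, F, G} covers every attribute.
{B, E} is a candidate key since {B, E}⁺ = {A, B, C, D, E, F, G} covers every attribute.
No proper subset of any of these is a key, and no other minimal superkey exists.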